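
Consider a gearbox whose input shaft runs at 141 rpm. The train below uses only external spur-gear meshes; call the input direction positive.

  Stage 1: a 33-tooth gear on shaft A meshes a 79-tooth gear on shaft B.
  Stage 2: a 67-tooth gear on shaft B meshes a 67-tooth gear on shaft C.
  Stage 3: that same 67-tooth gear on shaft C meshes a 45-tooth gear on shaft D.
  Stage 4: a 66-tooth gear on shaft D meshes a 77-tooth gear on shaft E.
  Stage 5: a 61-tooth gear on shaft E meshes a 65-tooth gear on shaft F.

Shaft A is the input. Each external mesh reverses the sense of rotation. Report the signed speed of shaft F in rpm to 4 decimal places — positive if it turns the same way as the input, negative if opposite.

-70.5404 rpm (opposite to input, |ω| = 70.5404 rpm)

Stage 1 [33T→79T]: ω = 141.0000×33/79 = 58.8987 rpm, dir flips to −; running = −58.8987
Stage 2 [67T→67T]: ω = 58.8987×67/67 = 58.8987 rpm, dir flips to +; running = +58.8987
Stage 3 [67T→45T]: ω = 58.8987×67/45 = 87.6937 rpm, dir flips to −; running = −87.6937
Stage 4 [66T→77T]: ω = 87.6937×66/77 = 75.1660 rpm, dir flips to +; running = +75.1660
Stage 5 [61T→65T]: ω = 75.1660×61/65 = 70.5404 rpm, dir flips to −; running = −70.5404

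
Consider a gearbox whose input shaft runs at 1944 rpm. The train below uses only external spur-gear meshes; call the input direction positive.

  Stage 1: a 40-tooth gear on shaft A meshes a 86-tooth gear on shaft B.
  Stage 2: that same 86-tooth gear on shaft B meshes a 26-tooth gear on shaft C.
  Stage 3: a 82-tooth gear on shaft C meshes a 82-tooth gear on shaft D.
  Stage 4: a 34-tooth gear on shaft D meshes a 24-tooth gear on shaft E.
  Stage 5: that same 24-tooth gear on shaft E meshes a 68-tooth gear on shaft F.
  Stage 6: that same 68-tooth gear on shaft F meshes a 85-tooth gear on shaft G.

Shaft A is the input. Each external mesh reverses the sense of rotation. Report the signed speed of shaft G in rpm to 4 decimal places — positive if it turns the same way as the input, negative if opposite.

Stage 1 [40T→86T]: ω = 1944.0000×40/86 = 904.1860 rpm, dir flips to −; running = −904.1860
Stage 2 [86T→26T]: ω = 904.1860×86/26 = 2990.7692 rpm, dir flips to +; running = +2990.7692
Stage 3 [82T→82T]: ω = 2990.7692×82/82 = 2990.7692 rpm, dir flips to −; running = −2990.7692
Stage 4 [34T→24T]: ω = 2990.7692×34/24 = 4236.9231 rpm, dir flips to +; running = +4236.9231
Stage 5 [24T→68T]: ω = 4236.9231×24/68 = 1495.3846 rpm, dir flips to −; running = −1495.3846
Stage 6 [68T→85T]: ω = 1495.3846×68/85 = 1196.3077 rpm, dir flips to +; running = +1196.3077

+1196.3077 rpm (same as input, |ω| = 1196.3077 rpm)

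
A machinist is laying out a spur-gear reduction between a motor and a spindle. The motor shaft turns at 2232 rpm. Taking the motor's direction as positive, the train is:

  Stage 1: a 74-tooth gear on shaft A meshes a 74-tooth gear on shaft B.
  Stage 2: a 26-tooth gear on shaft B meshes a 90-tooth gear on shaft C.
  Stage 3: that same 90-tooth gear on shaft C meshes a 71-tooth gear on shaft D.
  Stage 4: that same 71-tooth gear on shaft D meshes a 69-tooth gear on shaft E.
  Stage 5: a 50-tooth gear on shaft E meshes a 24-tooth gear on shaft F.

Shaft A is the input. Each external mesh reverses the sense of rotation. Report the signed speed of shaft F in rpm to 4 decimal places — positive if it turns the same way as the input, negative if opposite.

Stage 1 [74T→74T]: ω = 2232.0000×74/74 = 2232.0000 rpm, dir flips to −; running = −2232.0000
Stage 2 [26T→90T]: ω = 2232.0000×26/90 = 644.8000 rpm, dir flips to +; running = +644.8000
Stage 3 [90T→71T]: ω = 644.8000×90/71 = 817.3521 rpm, dir flips to −; running = −817.3521
Stage 4 [71T→69T]: ω = 817.3521×71/69 = 841.0435 rpm, dir flips to +; running = +841.0435
Stage 5 [50T→24T]: ω = 841.0435×50/24 = 1752.1739 rpm, dir flips to −; running = −1752.1739

-1752.1739 rpm (opposite to input, |ω| = 1752.1739 rpm)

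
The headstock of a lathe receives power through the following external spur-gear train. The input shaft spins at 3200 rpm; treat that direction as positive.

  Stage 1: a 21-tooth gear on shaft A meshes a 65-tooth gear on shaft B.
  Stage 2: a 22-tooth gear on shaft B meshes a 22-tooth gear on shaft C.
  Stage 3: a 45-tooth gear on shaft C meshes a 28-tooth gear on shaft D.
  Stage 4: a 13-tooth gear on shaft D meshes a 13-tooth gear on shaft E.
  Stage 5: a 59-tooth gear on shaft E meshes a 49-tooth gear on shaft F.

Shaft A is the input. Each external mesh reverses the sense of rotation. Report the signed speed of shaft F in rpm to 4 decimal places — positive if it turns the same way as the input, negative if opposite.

Stage 1 [21T→65T]: ω = 3200.0000×21/65 = 1033.8462 rpm, dir flips to −; running = −1033.8462
Stage 2 [22T→22T]: ω = 1033.8462×22/22 = 1033.8462 rpm, dir flips to +; running = +1033.8462
Stage 3 [45T→28T]: ω = 1033.8462×45/28 = 1661.5385 rpm, dir flips to −; running = −1661.5385
Stage 4 [13T→13T]: ω = 1661.5385×13/13 = 1661.5385 rpm, dir flips to +; running = +1661.5385
Stage 5 [59T→49T]: ω = 1661.5385×59/49 = 2000.6279 rpm, dir flips to −; running = −2000.6279

-2000.6279 rpm (opposite to input, |ω| = 2000.6279 rpm)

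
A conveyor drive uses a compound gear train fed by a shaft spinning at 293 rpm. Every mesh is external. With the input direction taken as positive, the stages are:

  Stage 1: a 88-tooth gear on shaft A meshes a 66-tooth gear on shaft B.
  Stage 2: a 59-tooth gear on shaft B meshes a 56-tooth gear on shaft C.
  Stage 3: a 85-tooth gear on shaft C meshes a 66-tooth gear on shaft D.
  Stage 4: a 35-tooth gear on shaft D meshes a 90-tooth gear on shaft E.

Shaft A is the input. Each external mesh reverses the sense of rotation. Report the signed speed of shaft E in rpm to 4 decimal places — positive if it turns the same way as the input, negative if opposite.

+206.1441 rpm (same as input, |ω| = 206.1441 rpm)

Stage 1 [88T→66T]: ω = 293.0000×88/66 = 390.6667 rpm, dir flips to −; running = −390.6667
Stage 2 [59T→56T]: ω = 390.6667×59/56 = 411.5952 rpm, dir flips to +; running = +411.5952
Stage 3 [85T→66T]: ω = 411.5952×85/66 = 530.0848 rpm, dir flips to −; running = −530.0848
Stage 4 [35T→90T]: ω = 530.0848×35/90 = 206.1441 rpm, dir flips to +; running = +206.1441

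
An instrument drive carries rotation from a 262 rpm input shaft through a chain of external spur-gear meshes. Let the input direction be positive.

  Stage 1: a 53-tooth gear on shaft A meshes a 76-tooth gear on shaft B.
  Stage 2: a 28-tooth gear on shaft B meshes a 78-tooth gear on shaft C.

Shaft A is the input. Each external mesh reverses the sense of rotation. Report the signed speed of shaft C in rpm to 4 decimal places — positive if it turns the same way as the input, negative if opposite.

+65.5884 rpm (same as input, |ω| = 65.5884 rpm)

Stage 1 [53T→76T]: ω = 262.0000×53/76 = 182.7105 rpm, dir flips to −; running = −182.7105
Stage 2 [28T→78T]: ω = 182.7105×28/78 = 65.5884 rpm, dir flips to +; running = +65.5884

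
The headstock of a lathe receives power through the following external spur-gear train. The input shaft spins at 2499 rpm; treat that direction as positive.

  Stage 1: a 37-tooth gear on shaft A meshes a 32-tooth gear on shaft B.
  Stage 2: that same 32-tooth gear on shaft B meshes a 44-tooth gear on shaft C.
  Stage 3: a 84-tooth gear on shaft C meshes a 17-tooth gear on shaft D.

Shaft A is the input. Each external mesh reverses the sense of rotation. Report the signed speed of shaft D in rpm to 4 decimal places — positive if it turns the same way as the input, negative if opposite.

-10383.5455 rpm (opposite to input, |ω| = 10383.5455 rpm)

Stage 1 [37T→32T]: ω = 2499.0000×37/32 = 2889.4688 rpm, dir flips to −; running = −2889.4688
Stage 2 [32T→44T]: ω = 2889.4688×32/44 = 2101.4318 rpm, dir flips to +; running = +2101.4318
Stage 3 [84T→17T]: ω = 2101.4318×84/17 = 10383.5455 rpm, dir flips to −; running = −10383.5455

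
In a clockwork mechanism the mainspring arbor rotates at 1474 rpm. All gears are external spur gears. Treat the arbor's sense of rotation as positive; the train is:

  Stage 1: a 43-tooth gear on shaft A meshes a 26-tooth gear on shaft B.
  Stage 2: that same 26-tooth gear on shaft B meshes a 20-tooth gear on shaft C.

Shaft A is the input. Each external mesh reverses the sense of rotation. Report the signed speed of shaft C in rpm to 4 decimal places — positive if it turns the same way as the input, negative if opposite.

Stage 1 [43T→26T]: ω = 1474.0000×43/26 = 2437.7692 rpm, dir flips to −; running = −2437.7692
Stage 2 [26T→20T]: ω = 2437.7692×26/20 = 3169.1000 rpm, dir flips to +; running = +3169.1000

+3169.1000 rpm (same as input, |ω| = 3169.1000 rpm)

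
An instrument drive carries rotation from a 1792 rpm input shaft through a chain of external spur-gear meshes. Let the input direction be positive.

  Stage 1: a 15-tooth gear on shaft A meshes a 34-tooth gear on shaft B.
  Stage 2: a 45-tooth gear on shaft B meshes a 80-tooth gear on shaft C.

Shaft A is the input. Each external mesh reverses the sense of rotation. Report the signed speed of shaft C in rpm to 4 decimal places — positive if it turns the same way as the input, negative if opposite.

Stage 1 [15T→34T]: ω = 1792.0000×15/34 = 790.5882 rpm, dir flips to −; running = −790.5882
Stage 2 [45T→80T]: ω = 790.5882×45/80 = 444.7059 rpm, dir flips to +; running = +444.7059

+444.7059 rpm (same as input, |ω| = 444.7059 rpm)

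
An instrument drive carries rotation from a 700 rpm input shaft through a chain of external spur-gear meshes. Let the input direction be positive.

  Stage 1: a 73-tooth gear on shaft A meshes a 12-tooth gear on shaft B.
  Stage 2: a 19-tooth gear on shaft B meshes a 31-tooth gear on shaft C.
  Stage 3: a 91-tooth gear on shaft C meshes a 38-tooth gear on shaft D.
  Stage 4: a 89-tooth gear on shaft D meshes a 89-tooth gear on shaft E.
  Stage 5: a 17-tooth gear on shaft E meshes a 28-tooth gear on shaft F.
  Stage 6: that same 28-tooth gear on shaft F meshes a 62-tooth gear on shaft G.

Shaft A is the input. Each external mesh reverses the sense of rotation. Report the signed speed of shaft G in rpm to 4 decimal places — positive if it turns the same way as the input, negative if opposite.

Stage 1 [73T→12T]: ω = 700.0000×73/12 = 4258.3333 rpm, dir flips to −; running = −4258.3333
Stage 2 [19T→31T]: ω = 4258.3333×19/31 = 2609.9462 rpm, dir flips to +; running = +2609.9462
Stage 3 [91T→38T]: ω = 2609.9462×91/38 = 6250.1344 rpm, dir flips to −; running = −6250.1344
Stage 4 [89T→89T]: ω = 6250.1344×89/89 = 6250.1344 rpm, dir flips to +; running = +6250.1344
Stage 5 [17T→28T]: ω = 6250.1344×17/28 = 3794.7245 rpm, dir flips to −; running = −3794.7245
Stage 6 [28T→62T]: ω = 3794.7245×28/62 = 1713.7465 rpm, dir flips to +; running = +1713.7465

+1713.7465 rpm (same as input, |ω| = 1713.7465 rpm)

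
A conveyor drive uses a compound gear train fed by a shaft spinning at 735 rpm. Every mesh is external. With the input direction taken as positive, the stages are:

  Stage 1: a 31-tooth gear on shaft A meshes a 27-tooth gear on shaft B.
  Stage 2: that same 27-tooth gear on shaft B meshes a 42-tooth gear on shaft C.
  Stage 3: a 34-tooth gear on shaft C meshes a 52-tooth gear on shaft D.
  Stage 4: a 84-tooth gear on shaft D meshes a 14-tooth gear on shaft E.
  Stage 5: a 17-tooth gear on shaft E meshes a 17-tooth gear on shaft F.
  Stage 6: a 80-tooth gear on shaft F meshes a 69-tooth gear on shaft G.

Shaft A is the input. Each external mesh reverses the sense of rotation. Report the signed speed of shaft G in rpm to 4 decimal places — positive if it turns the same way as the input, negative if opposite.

Stage 1 [31T→27T]: ω = 735.0000×31/27 = 843.8889 rpm, dir flips to −; running = −843.8889
Stage 2 [27T→42T]: ω = 843.8889×27/42 = 542.5000 rpm, dir flips to +; running = +542.5000
Stage 3 [34T→52T]: ω = 542.5000×34/52 = 354.7115 rpm, dir flips to −; running = −354.7115
Stage 4 [84T→14T]: ω = 354.7115×84/14 = 2128.2692 rpm, dir flips to +; running = +2128.2692
Stage 5 [17T→17T]: ω = 2128.2692×17/17 = 2128.2692 rpm, dir flips to −; running = −2128.2692
Stage 6 [80T→69T]: ω = 2128.2692×80/69 = 2467.5585 rpm, dir flips to +; running = +2467.5585

+2467.5585 rpm (same as input, |ω| = 2467.5585 rpm)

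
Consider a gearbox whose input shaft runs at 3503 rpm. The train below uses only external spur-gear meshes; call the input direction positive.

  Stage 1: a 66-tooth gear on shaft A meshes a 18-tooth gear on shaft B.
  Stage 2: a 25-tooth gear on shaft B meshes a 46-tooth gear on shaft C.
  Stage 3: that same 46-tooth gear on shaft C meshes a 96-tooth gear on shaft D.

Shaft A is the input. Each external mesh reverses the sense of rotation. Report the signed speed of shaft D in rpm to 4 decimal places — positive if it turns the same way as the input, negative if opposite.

Stage 1 [66T→18T]: ω = 3503.0000×66/18 = 12844.3333 rpm, dir flips to −; running = −12844.3333
Stage 2 [25T→46T]: ω = 12844.3333×25/46 = 6980.6159 rpm, dir flips to +; running = +6980.6159
Stage 3 [46T→96T]: ω = 6980.6159×46/96 = 3344.8785 rpm, dir flips to −; running = −3344.8785

-3344.8785 rpm (opposite to input, |ω| = 3344.8785 rpm)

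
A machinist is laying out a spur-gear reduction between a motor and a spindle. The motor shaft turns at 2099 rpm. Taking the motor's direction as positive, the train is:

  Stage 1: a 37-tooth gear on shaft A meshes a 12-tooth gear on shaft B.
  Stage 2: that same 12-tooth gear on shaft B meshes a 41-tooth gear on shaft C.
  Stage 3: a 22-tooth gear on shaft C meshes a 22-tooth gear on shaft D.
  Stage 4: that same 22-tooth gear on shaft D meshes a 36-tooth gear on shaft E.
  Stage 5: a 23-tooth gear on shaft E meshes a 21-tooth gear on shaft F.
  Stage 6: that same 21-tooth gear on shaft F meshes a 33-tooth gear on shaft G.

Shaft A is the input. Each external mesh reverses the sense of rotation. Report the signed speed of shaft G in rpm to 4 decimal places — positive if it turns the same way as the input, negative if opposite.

Stage 1 [37T→12T]: ω = 2099.0000×37/12 = 6471.9167 rpm, dir flips to −; running = −6471.9167
Stage 2 [12T→41T]: ω = 6471.9167×12/41 = 1894.2195 rpm, dir flips to +; running = +1894.2195
Stage 3 [22T→22T]: ω = 1894.2195×22/22 = 1894.2195 rpm, dir flips to −; running = −1894.2195
Stage 4 [22T→36T]: ω = 1894.2195×22/36 = 1157.5786 rpm, dir flips to +; running = +1157.5786
Stage 5 [23T→21T]: ω = 1157.5786×23/21 = 1267.8242 rpm, dir flips to −; running = −1267.8242
Stage 6 [21T→33T]: ω = 1267.8242×21/33 = 806.7972 rpm, dir flips to +; running = +806.7972

+806.7972 rpm (same as input, |ω| = 806.7972 rpm)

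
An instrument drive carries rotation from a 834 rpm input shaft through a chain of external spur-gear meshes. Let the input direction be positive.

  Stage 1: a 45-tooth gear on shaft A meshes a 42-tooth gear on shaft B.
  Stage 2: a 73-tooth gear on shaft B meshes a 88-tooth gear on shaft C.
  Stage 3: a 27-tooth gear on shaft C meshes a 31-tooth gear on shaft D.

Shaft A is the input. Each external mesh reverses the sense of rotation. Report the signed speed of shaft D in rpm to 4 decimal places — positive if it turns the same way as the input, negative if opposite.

Stage 1 [45T→42T]: ω = 834.0000×45/42 = 893.5714 rpm, dir flips to −; running = −893.5714
Stage 2 [73T→88T]: ω = 893.5714×73/88 = 741.2581 rpm, dir flips to +; running = +741.2581
Stage 3 [27T→31T]: ω = 741.2581×27/31 = 645.6119 rpm, dir flips to −; running = −645.6119

-645.6119 rpm (opposite to input, |ω| = 645.6119 rpm)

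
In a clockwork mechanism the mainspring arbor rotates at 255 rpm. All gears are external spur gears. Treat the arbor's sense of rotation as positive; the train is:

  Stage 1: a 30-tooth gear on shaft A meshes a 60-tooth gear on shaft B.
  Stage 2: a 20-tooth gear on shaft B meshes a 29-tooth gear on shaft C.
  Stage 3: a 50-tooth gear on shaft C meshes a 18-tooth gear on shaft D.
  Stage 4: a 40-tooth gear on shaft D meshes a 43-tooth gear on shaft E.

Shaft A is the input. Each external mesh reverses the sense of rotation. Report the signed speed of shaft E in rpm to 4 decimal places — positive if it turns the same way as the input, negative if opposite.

+227.2120 rpm (same as input, |ω| = 227.2120 rpm)

Stage 1 [30T→60T]: ω = 255.0000×30/60 = 127.5000 rpm, dir flips to −; running = −127.5000
Stage 2 [20T→29T]: ω = 127.5000×20/29 = 87.9310 rpm, dir flips to +; running = +87.9310
Stage 3 [50T→18T]: ω = 87.9310×50/18 = 244.2529 rpm, dir flips to −; running = −244.2529
Stage 4 [40T→43T]: ω = 244.2529×40/43 = 227.2120 rpm, dir flips to +; running = +227.2120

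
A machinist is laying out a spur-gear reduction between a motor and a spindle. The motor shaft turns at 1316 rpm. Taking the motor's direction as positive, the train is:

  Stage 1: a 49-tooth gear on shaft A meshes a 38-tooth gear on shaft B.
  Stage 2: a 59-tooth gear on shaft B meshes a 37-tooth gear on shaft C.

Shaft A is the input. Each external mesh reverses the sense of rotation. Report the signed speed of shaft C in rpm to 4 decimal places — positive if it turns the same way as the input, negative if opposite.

+2705.9431 rpm (same as input, |ω| = 2705.9431 rpm)

Stage 1 [49T→38T]: ω = 1316.0000×49/38 = 1696.9474 rpm, dir flips to −; running = −1696.9474
Stage 2 [59T→37T]: ω = 1696.9474×59/37 = 2705.9431 rpm, dir flips to +; running = +2705.9431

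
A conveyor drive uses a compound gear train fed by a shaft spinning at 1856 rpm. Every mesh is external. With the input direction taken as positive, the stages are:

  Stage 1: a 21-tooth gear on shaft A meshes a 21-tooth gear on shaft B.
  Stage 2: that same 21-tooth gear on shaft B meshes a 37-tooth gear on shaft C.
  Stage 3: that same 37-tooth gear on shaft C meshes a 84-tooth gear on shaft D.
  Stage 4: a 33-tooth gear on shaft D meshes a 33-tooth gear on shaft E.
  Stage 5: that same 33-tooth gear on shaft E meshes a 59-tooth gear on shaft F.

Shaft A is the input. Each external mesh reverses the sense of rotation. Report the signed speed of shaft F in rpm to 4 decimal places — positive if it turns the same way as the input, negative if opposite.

-259.5254 rpm (opposite to input, |ω| = 259.5254 rpm)

Stage 1 [21T→21T]: ω = 1856.0000×21/21 = 1856.0000 rpm, dir flips to −; running = −1856.0000
Stage 2 [21T→37T]: ω = 1856.0000×21/37 = 1053.4054 rpm, dir flips to +; running = +1053.4054
Stage 3 [37T→84T]: ω = 1053.4054×37/84 = 464.0000 rpm, dir flips to −; running = −464.0000
Stage 4 [33T→33T]: ω = 464.0000×33/33 = 464.0000 rpm, dir flips to +; running = +464.0000
Stage 5 [33T→59T]: ω = 464.0000×33/59 = 259.5254 rpm, dir flips to −; running = −259.5254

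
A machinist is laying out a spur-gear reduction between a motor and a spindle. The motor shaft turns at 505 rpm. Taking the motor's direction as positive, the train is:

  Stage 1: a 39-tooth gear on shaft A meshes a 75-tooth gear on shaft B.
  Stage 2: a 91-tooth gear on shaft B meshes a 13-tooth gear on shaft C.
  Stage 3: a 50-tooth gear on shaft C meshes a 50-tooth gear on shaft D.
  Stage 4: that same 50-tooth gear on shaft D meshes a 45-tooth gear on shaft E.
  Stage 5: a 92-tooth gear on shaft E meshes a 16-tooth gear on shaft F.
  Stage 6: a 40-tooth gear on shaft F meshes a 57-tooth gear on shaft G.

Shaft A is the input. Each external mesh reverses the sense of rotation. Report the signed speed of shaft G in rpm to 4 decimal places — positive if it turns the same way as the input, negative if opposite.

+8241.4425 rpm (same as input, |ω| = 8241.4425 rpm)

Stage 1 [39T→75T]: ω = 505.0000×39/75 = 262.6000 rpm, dir flips to −; running = −262.6000
Stage 2 [91T→13T]: ω = 262.6000×91/13 = 1838.2000 rpm, dir flips to +; running = +1838.2000
Stage 3 [50T→50T]: ω = 1838.2000×50/50 = 1838.2000 rpm, dir flips to −; running = −1838.2000
Stage 4 [50T→45T]: ω = 1838.2000×50/45 = 2042.4444 rpm, dir flips to +; running = +2042.4444
Stage 5 [92T→16T]: ω = 2042.4444×92/16 = 11744.0556 rpm, dir flips to −; running = −11744.0556
Stage 6 [40T→57T]: ω = 11744.0556×40/57 = 8241.4425 rpm, dir flips to +; running = +8241.4425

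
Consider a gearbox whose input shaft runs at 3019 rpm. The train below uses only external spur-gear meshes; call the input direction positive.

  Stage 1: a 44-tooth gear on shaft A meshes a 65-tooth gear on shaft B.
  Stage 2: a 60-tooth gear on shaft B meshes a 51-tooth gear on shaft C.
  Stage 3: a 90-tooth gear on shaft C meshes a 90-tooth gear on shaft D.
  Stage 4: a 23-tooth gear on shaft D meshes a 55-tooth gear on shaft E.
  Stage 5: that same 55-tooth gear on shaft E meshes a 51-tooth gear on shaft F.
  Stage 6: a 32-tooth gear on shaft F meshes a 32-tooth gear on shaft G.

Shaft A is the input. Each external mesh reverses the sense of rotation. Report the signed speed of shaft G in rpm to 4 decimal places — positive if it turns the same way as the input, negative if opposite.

+1084.2793 rpm (same as input, |ω| = 1084.2793 rpm)

Stage 1 [44T→65T]: ω = 3019.0000×44/65 = 2043.6308 rpm, dir flips to −; running = −2043.6308
Stage 2 [60T→51T]: ω = 2043.6308×60/51 = 2404.2715 rpm, dir flips to +; running = +2404.2715
Stage 3 [90T→90T]: ω = 2404.2715×90/90 = 2404.2715 rpm, dir flips to −; running = −2404.2715
Stage 4 [23T→55T]: ω = 2404.2715×23/55 = 1005.4226 rpm, dir flips to +; running = +1005.4226
Stage 5 [55T→51T]: ω = 1005.4226×55/51 = 1084.2793 rpm, dir flips to −; running = −1084.2793
Stage 6 [32T→32T]: ω = 1084.2793×32/32 = 1084.2793 rpm, dir flips to +; running = +1084.2793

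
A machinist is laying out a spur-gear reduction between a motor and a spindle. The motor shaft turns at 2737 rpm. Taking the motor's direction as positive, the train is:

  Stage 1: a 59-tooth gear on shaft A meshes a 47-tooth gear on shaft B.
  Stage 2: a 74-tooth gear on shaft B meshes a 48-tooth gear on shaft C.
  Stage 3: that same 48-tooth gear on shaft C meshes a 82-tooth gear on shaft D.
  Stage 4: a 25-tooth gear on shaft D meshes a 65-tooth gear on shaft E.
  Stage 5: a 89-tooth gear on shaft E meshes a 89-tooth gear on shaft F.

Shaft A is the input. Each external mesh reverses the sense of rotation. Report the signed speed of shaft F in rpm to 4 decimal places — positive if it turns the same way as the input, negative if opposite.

-1192.5414 rpm (opposite to input, |ω| = 1192.5414 rpm)

Stage 1 [59T→47T]: ω = 2737.0000×59/47 = 3435.8085 rpm, dir flips to −; running = −3435.8085
Stage 2 [74T→48T]: ω = 3435.8085×74/48 = 5296.8715 rpm, dir flips to +; running = +5296.8715
Stage 3 [48T→82T]: ω = 5296.8715×48/82 = 3100.6077 rpm, dir flips to −; running = −3100.6077
Stage 4 [25T→65T]: ω = 3100.6077×25/65 = 1192.5414 rpm, dir flips to +; running = +1192.5414
Stage 5 [89T→89T]: ω = 1192.5414×89/89 = 1192.5414 rpm, dir flips to −; running = −1192.5414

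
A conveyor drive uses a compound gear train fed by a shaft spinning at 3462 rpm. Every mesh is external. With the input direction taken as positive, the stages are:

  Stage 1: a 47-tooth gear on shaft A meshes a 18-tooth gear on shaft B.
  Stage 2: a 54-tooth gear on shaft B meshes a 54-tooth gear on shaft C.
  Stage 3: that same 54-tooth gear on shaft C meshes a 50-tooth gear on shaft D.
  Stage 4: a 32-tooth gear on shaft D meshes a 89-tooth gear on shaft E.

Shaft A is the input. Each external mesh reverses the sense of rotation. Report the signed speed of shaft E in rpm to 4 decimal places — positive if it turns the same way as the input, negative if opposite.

+3510.2346 rpm (same as input, |ω| = 3510.2346 rpm)

Stage 1 [47T→18T]: ω = 3462.0000×47/18 = 9039.6667 rpm, dir flips to −; running = −9039.6667
Stage 2 [54T→54T]: ω = 9039.6667×54/54 = 9039.6667 rpm, dir flips to +; running = +9039.6667
Stage 3 [54T→50T]: ω = 9039.6667×54/50 = 9762.8400 rpm, dir flips to −; running = −9762.8400
Stage 4 [32T→89T]: ω = 9762.8400×32/89 = 3510.2346 rpm, dir flips to +; running = +3510.2346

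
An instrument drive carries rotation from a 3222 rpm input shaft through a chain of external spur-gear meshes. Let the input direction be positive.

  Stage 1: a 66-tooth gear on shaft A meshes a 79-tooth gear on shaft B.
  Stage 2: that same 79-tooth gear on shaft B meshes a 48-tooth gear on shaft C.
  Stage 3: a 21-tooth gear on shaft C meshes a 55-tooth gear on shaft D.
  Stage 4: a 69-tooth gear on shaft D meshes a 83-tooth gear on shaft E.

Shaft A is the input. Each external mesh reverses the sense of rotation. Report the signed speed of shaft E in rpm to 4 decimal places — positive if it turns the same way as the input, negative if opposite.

+1406.2283 rpm (same as input, |ω| = 1406.2283 rpm)

Stage 1 [66T→79T]: ω = 3222.0000×66/79 = 2691.7975 rpm, dir flips to −; running = −2691.7975
Stage 2 [79T→48T]: ω = 2691.7975×79/48 = 4430.2500 rpm, dir flips to +; running = +4430.2500
Stage 3 [21T→55T]: ω = 4430.2500×21/55 = 1691.5500 rpm, dir flips to −; running = −1691.5500
Stage 4 [69T→83T]: ω = 1691.5500×69/83 = 1406.2283 rpm, dir flips to +; running = +1406.2283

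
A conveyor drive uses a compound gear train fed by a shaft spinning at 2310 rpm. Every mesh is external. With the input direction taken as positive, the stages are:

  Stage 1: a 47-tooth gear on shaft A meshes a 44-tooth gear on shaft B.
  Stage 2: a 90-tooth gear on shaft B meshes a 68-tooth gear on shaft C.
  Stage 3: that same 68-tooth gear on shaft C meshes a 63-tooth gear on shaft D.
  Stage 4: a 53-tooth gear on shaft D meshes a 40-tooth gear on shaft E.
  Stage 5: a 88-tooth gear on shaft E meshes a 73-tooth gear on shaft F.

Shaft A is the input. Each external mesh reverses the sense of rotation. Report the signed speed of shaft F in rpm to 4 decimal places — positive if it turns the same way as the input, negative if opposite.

Stage 1 [47T→44T]: ω = 2310.0000×47/44 = 2467.5000 rpm, dir flips to −; running = −2467.5000
Stage 2 [90T→68T]: ω = 2467.5000×90/68 = 3265.8088 rpm, dir flips to +; running = +3265.8088
Stage 3 [68T→63T]: ω = 3265.8088×68/63 = 3525.0000 rpm, dir flips to −; running = −3525.0000
Stage 4 [53T→40T]: ω = 3525.0000×53/40 = 4670.6250 rpm, dir flips to +; running = +4670.6250
Stage 5 [88T→73T]: ω = 4670.6250×88/73 = 5630.3425 rpm, dir flips to −; running = −5630.3425

-5630.3425 rpm (opposite to input, |ω| = 5630.3425 rpm)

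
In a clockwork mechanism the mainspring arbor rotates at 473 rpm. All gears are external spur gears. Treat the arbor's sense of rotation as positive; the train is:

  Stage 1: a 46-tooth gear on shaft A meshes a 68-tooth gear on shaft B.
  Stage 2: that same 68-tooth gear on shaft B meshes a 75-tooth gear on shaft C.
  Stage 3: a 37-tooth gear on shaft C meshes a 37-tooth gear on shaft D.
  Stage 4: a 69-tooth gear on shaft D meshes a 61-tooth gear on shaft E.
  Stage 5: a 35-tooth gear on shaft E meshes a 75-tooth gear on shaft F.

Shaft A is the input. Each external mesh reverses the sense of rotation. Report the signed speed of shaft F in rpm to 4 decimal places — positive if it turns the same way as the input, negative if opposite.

-153.1383 rpm (opposite to input, |ω| = 153.1383 rpm)

Stage 1 [46T→68T]: ω = 473.0000×46/68 = 319.9706 rpm, dir flips to −; running = −319.9706
Stage 2 [68T→75T]: ω = 319.9706×68/75 = 290.1067 rpm, dir flips to +; running = +290.1067
Stage 3 [37T→37T]: ω = 290.1067×37/37 = 290.1067 rpm, dir flips to −; running = −290.1067
Stage 4 [69T→61T]: ω = 290.1067×69/61 = 328.1534 rpm, dir flips to +; running = +328.1534
Stage 5 [35T→75T]: ω = 328.1534×35/75 = 153.1383 rpm, dir flips to −; running = −153.1383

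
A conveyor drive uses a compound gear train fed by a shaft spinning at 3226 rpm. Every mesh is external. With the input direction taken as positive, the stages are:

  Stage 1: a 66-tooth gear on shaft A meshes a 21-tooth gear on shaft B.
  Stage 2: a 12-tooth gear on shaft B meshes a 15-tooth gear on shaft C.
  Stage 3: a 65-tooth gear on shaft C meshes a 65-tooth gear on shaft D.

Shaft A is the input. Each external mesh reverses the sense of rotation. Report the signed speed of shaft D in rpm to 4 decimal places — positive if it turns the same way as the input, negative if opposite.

-8111.0857 rpm (opposite to input, |ω| = 8111.0857 rpm)

Stage 1 [66T→21T]: ω = 3226.0000×66/21 = 10138.8571 rpm, dir flips to −; running = −10138.8571
Stage 2 [12T→15T]: ω = 10138.8571×12/15 = 8111.0857 rpm, dir flips to +; running = +8111.0857
Stage 3 [65T→65T]: ω = 8111.0857×65/65 = 8111.0857 rpm, dir flips to −; running = −8111.0857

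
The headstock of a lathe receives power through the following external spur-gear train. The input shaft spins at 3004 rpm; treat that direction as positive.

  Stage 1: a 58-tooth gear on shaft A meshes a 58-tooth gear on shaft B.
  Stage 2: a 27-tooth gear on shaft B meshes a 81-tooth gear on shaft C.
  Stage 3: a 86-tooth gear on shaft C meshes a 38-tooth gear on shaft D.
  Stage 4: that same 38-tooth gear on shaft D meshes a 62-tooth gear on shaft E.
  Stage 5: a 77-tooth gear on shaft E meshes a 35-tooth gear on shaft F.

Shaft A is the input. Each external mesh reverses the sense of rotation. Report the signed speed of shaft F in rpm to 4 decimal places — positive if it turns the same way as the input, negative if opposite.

Stage 1 [58T→58T]: ω = 3004.0000×58/58 = 3004.0000 rpm, dir flips to −; running = −3004.0000
Stage 2 [27T→81T]: ω = 3004.0000×27/81 = 1001.3333 rpm, dir flips to +; running = +1001.3333
Stage 3 [86T→38T]: ω = 1001.3333×86/38 = 2266.1754 rpm, dir flips to −; running = −2266.1754
Stage 4 [38T→62T]: ω = 2266.1754×38/62 = 1388.9462 rpm, dir flips to +; running = +1388.9462
Stage 5 [77T→35T]: ω = 1388.9462×77/35 = 3055.6817 rpm, dir flips to −; running = −3055.6817

-3055.6817 rpm (opposite to input, |ω| = 3055.6817 rpm)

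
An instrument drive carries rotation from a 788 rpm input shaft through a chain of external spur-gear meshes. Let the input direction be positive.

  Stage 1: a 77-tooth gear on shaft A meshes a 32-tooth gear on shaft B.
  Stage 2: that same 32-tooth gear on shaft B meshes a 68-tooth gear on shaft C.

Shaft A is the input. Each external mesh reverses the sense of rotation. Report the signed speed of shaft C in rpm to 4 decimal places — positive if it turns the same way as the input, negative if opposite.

+892.2941 rpm (same as input, |ω| = 892.2941 rpm)

Stage 1 [77T→32T]: ω = 788.0000×77/32 = 1896.1250 rpm, dir flips to −; running = −1896.1250
Stage 2 [32T→68T]: ω = 1896.1250×32/68 = 892.2941 rpm, dir flips to +; running = +892.2941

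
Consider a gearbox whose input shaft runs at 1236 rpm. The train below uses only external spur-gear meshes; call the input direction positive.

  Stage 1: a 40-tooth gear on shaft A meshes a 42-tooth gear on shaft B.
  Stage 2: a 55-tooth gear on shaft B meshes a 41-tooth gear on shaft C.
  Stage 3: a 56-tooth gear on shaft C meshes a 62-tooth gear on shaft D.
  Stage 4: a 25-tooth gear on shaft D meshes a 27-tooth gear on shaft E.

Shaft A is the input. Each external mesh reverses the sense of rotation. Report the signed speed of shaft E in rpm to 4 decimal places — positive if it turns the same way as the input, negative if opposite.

+1320.6283 rpm (same as input, |ω| = 1320.6283 rpm)

Stage 1 [40T→42T]: ω = 1236.0000×40/42 = 1177.1429 rpm, dir flips to −; running = −1177.1429
Stage 2 [55T→41T]: ω = 1177.1429×55/41 = 1579.0941 rpm, dir flips to +; running = +1579.0941
Stage 3 [56T→62T]: ω = 1579.0941×56/62 = 1426.2785 rpm, dir flips to −; running = −1426.2785
Stage 4 [25T→27T]: ω = 1426.2785×25/27 = 1320.6283 rpm, dir flips to +; running = +1320.6283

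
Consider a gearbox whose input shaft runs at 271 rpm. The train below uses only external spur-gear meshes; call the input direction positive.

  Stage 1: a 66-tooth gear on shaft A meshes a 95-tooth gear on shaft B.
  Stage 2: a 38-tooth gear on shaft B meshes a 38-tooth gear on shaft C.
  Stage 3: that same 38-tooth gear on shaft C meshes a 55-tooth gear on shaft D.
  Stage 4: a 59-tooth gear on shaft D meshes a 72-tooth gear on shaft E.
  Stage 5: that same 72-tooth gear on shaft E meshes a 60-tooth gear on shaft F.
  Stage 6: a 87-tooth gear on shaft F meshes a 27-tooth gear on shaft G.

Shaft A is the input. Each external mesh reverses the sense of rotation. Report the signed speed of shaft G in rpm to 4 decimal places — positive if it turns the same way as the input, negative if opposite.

+412.1609 rpm (same as input, |ω| = 412.1609 rpm)

Stage 1 [66T→95T]: ω = 271.0000×66/95 = 188.2737 rpm, dir flips to −; running = −188.2737
Stage 2 [38T→38T]: ω = 188.2737×38/38 = 188.2737 rpm, dir flips to +; running = +188.2737
Stage 3 [38T→55T]: ω = 188.2737×38/55 = 130.0800 rpm, dir flips to −; running = −130.0800
Stage 4 [59T→72T]: ω = 130.0800×59/72 = 106.5933 rpm, dir flips to +; running = +106.5933
Stage 5 [72T→60T]: ω = 106.5933×72/60 = 127.9120 rpm, dir flips to −; running = −127.9120
Stage 6 [87T→27T]: ω = 127.9120×87/27 = 412.1609 rpm, dir flips to +; running = +412.1609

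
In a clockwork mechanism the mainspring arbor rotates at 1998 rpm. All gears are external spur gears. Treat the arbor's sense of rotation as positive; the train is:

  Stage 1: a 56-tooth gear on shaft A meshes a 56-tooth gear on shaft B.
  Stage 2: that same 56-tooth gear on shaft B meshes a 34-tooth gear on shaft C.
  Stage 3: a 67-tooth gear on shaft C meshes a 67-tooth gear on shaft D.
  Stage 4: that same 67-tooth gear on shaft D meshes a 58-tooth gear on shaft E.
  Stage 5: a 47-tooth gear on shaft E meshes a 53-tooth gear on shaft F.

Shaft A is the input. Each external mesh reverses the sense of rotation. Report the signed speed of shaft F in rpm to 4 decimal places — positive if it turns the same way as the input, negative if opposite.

-3371.1136 rpm (opposite to input, |ω| = 3371.1136 rpm)

Stage 1 [56T→56T]: ω = 1998.0000×56/56 = 1998.0000 rpm, dir flips to −; running = −1998.0000
Stage 2 [56T→34T]: ω = 1998.0000×56/34 = 3290.8235 rpm, dir flips to +; running = +3290.8235
Stage 3 [67T→67T]: ω = 3290.8235×67/67 = 3290.8235 rpm, dir flips to −; running = −3290.8235
Stage 4 [67T→58T]: ω = 3290.8235×67/58 = 3801.4686 rpm, dir flips to +; running = +3801.4686
Stage 5 [47T→53T]: ω = 3801.4686×47/53 = 3371.1136 rpm, dir flips to −; running = −3371.1136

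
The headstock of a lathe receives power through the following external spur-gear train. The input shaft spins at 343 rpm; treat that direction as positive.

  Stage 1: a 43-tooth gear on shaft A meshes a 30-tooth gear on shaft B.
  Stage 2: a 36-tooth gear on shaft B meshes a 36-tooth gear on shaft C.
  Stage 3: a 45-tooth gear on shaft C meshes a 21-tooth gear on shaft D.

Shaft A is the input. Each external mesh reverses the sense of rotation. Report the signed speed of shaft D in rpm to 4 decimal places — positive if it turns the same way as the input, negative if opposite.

Stage 1 [43T→30T]: ω = 343.0000×43/30 = 491.6333 rpm, dir flips to −; running = −491.6333
Stage 2 [36T→36T]: ω = 491.6333×36/36 = 491.6333 rpm, dir flips to +; running = +491.6333
Stage 3 [45T→21T]: ω = 491.6333×45/21 = 1053.5000 rpm, dir flips to −; running = −1053.5000

-1053.5000 rpm (opposite to input, |ω| = 1053.5000 rpm)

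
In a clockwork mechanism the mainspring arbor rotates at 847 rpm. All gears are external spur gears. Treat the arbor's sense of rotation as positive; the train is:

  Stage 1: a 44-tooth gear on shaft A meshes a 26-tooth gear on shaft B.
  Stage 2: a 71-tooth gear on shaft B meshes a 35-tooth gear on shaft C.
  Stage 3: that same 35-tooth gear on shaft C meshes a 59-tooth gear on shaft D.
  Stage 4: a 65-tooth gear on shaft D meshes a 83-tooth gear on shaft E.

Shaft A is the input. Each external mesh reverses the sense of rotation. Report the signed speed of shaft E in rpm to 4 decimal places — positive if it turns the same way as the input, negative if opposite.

Stage 1 [44T→26T]: ω = 847.0000×44/26 = 1433.3846 rpm, dir flips to −; running = −1433.3846
Stage 2 [71T→35T]: ω = 1433.3846×71/35 = 2907.7231 rpm, dir flips to +; running = +2907.7231
Stage 3 [35T→59T]: ω = 2907.7231×35/59 = 1724.9205 rpm, dir flips to −; running = −1724.9205
Stage 4 [65T→83T]: ω = 1724.9205×65/83 = 1350.8413 rpm, dir flips to +; running = +1350.8413

+1350.8413 rpm (same as input, |ω| = 1350.8413 rpm)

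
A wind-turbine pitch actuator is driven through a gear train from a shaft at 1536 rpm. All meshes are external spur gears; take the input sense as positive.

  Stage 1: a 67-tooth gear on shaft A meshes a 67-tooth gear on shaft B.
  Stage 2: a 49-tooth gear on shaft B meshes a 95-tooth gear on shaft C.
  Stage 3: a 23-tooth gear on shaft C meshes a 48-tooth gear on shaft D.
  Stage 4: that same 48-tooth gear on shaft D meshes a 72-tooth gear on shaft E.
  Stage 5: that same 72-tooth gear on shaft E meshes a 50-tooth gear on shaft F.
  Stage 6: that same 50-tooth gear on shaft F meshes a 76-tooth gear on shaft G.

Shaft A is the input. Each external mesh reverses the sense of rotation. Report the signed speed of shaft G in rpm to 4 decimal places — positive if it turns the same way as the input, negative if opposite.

Stage 1 [67T→67T]: ω = 1536.0000×67/67 = 1536.0000 rpm, dir flips to −; running = −1536.0000
Stage 2 [49T→95T]: ω = 1536.0000×49/95 = 792.2526 rpm, dir flips to +; running = +792.2526
Stage 3 [23T→48T]: ω = 792.2526×23/48 = 379.6211 rpm, dir flips to −; running = −379.6211
Stage 4 [48T→72T]: ω = 379.6211×48/72 = 253.0807 rpm, dir flips to +; running = +253.0807
Stage 5 [72T→50T]: ω = 253.0807×72/50 = 364.4362 rpm, dir flips to −; running = −364.4362
Stage 6 [50T→76T]: ω = 364.4362×50/76 = 239.7607 rpm, dir flips to +; running = +239.7607

+239.7607 rpm (same as input, |ω| = 239.7607 rpm)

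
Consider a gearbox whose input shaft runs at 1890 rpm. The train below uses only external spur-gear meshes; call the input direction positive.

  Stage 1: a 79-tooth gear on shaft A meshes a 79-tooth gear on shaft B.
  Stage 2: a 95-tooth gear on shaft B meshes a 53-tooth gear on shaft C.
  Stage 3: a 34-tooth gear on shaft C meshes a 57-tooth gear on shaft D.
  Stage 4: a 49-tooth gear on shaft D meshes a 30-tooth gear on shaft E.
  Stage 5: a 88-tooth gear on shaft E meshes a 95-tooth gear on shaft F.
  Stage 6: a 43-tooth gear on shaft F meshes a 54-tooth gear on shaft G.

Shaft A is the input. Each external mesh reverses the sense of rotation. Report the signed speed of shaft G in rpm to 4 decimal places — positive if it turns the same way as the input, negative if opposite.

+2434.5696 rpm (same as input, |ω| = 2434.5696 rpm)

Stage 1 [79T→79T]: ω = 1890.0000×79/79 = 1890.0000 rpm, dir flips to −; running = −1890.0000
Stage 2 [95T→53T]: ω = 1890.0000×95/53 = 3387.7358 rpm, dir flips to +; running = +3387.7358
Stage 3 [34T→57T]: ω = 3387.7358×34/57 = 2020.7547 rpm, dir flips to −; running = −2020.7547
Stage 4 [49T→30T]: ω = 2020.7547×49/30 = 3300.5660 rpm, dir flips to +; running = +3300.5660
Stage 5 [88T→95T]: ω = 3300.5660×88/95 = 3057.3664 rpm, dir flips to −; running = −3057.3664
Stage 6 [43T→54T]: ω = 3057.3664×43/54 = 2434.5696 rpm, dir flips to +; running = +2434.5696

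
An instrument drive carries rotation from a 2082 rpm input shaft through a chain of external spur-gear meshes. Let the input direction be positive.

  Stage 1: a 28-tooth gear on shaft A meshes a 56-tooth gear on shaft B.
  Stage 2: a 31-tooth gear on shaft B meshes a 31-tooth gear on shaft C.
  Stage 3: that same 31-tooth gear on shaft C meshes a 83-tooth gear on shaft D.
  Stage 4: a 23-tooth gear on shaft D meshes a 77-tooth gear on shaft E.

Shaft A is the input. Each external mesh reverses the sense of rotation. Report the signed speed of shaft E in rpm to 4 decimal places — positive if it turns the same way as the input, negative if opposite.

+116.1372 rpm (same as input, |ω| = 116.1372 rpm)

Stage 1 [28T→56T]: ω = 2082.0000×28/56 = 1041.0000 rpm, dir flips to −; running = −1041.0000
Stage 2 [31T→31T]: ω = 1041.0000×31/31 = 1041.0000 rpm, dir flips to +; running = +1041.0000
Stage 3 [31T→83T]: ω = 1041.0000×31/83 = 388.8072 rpm, dir flips to −; running = −388.8072
Stage 4 [23T→77T]: ω = 388.8072×23/77 = 116.1372 rpm, dir flips to +; running = +116.1372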